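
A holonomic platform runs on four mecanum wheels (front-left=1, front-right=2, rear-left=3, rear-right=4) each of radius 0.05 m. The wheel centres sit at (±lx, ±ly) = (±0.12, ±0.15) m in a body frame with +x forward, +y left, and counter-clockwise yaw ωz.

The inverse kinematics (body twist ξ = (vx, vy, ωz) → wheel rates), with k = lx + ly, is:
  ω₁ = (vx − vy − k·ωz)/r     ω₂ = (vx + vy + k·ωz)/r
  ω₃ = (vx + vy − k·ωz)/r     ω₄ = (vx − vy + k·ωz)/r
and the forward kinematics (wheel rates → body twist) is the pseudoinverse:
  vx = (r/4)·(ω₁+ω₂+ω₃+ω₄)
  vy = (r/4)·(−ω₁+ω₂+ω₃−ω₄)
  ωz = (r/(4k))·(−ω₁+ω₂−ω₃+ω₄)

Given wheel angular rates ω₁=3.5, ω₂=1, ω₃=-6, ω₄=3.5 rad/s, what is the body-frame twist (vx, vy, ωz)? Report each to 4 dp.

k = lx + ly = 0.12 + 0.15 = 0.2700
ω₁+ω₂+ω₃+ω₄ = 2.0000  →  vx = (0.05/4)·2.0000 = 0.0250
−ω₁+ω₂+ω₃−ω₄ = -12.0000  →  vy = (0.05/4)·-12.0000 = -0.1500
−ω₁+ω₂−ω₃+ω₄ = 7.0000  →  ωz = (0.05/1.0800)·7.0000 = 0.3241

(0.0250, -0.1500, 0.3241)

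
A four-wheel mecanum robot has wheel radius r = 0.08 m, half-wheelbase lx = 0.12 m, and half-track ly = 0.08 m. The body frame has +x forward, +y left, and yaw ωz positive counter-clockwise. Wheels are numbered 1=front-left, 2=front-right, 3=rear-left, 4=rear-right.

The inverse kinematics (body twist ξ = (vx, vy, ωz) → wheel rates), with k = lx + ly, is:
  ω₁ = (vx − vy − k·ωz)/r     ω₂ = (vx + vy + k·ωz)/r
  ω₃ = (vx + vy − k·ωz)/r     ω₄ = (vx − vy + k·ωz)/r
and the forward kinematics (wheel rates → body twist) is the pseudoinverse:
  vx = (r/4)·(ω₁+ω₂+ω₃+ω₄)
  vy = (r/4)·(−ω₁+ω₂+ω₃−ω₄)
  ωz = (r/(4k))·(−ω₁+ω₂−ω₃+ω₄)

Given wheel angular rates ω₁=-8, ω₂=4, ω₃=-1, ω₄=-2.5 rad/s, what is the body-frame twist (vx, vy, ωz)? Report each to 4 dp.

(-0.1500, 0.2700, 1.0500)

k = lx + ly = 0.12 + 0.08 = 0.2000
ω₁+ω₂+ω₃+ω₄ = -7.5000  →  vx = (0.08/4)·-7.5000 = -0.1500
−ω₁+ω₂+ω₃−ω₄ = 13.5000  →  vy = (0.08/4)·13.5000 = 0.2700
−ω₁+ω₂−ω₃+ω₄ = 10.5000  →  ωz = (0.08/0.8000)·10.5000 = 1.0500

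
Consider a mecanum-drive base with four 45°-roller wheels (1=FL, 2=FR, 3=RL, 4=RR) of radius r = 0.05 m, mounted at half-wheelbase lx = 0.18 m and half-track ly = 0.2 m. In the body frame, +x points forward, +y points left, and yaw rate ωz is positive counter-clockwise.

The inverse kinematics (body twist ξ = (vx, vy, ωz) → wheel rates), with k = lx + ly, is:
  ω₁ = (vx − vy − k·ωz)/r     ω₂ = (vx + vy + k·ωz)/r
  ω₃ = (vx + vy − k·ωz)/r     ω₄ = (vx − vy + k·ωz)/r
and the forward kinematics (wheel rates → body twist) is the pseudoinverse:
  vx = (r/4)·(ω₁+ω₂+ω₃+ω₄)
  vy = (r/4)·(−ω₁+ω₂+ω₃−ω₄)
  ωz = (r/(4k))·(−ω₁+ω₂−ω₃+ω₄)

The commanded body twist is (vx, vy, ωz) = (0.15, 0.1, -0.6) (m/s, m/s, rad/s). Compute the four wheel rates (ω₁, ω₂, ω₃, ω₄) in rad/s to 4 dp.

k = lx + ly = 0.18 + 0.2 = 0.3800;  k·ωz = 0.3800·-0.6 = -0.2280
ω₁ (FL) = (vx − vy − k·ωz)/r = 0.2780/0.05 = 5.5600
ω₂ (FR) = (vx + vy + k·ωz)/r = 0.0220/0.05 = 0.4400
ω₃ (RL) = (vx + vy − k·ωz)/r = 0.4780/0.05 = 9.5600
ω₄ (RR) = (vx − vy + k·ωz)/r = -0.1780/0.05 = -3.5600

(5.5600, 0.4400, 9.5600, -3.5600)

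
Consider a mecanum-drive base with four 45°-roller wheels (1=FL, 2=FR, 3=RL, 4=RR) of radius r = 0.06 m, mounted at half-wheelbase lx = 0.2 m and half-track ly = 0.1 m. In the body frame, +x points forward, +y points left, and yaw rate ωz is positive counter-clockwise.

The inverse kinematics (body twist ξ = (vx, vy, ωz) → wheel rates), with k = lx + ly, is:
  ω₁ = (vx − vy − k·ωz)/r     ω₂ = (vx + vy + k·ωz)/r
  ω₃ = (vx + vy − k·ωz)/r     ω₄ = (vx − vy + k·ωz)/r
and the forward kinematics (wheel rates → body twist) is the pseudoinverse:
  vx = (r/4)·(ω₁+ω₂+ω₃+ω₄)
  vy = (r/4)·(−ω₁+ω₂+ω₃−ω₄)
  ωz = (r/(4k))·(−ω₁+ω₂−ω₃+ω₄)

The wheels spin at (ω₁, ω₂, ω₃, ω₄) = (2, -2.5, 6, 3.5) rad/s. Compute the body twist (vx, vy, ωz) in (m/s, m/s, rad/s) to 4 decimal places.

k = lx + ly = 0.2 + 0.1 = 0.3000
ω₁+ω₂+ω₃+ω₄ = 9.0000  →  vx = (0.06/4)·9.0000 = 0.1350
−ω₁+ω₂+ω₃−ω₄ = -2.0000  →  vy = (0.06/4)·-2.0000 = -0.0300
−ω₁+ω₂−ω₃+ω₄ = -7.0000  →  ωz = (0.06/1.2000)·-7.0000 = -0.3500

(0.1350, -0.0300, -0.3500)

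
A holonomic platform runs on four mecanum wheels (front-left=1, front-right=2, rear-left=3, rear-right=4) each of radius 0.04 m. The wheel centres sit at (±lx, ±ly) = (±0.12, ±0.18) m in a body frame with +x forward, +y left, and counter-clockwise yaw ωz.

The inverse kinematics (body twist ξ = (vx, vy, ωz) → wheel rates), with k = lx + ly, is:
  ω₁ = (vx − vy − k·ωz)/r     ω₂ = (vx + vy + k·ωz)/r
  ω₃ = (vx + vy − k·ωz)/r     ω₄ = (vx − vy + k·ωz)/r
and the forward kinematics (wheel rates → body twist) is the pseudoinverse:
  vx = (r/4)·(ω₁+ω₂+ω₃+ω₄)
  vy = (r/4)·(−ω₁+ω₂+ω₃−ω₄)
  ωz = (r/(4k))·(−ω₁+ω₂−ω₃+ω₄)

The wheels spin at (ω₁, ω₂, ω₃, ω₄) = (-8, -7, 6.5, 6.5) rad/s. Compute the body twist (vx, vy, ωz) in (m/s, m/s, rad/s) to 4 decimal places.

(-0.0200, 0.0100, 0.0333)

k = lx + ly = 0.12 + 0.18 = 0.3000
ω₁+ω₂+ω₃+ω₄ = -2.0000  →  vx = (0.04/4)·-2.0000 = -0.0200
−ω₁+ω₂+ω₃−ω₄ = 1.0000  →  vy = (0.04/4)·1.0000 = 0.0100
−ω₁+ω₂−ω₃+ω₄ = 1.0000  →  ωz = (0.04/1.2000)·1.0000 = 0.0333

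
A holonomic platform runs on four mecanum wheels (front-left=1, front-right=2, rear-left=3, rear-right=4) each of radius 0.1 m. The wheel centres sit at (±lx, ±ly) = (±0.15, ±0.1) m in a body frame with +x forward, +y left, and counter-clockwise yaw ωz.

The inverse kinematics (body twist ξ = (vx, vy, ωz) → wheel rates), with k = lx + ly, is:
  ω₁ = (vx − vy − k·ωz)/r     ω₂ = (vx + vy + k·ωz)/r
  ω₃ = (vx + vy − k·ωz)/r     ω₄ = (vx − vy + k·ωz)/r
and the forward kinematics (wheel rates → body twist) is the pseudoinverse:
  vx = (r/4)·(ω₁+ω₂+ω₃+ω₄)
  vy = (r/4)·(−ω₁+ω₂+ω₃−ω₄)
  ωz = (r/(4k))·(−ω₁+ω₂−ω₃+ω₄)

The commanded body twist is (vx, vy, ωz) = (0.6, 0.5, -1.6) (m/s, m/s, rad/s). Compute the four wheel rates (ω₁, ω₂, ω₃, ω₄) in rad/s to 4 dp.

k = lx + ly = 0.15 + 0.1 = 0.2500;  k·ωz = 0.2500·-1.6 = -0.4000
ω₁ (FL) = (vx − vy − k·ωz)/r = 0.5000/0.1 = 5.0000
ω₂ (FR) = (vx + vy + k·ωz)/r = 0.7000/0.1 = 7.0000
ω₃ (RL) = (vx + vy − k·ωz)/r = 1.5000/0.1 = 15.0000
ω₄ (RR) = (vx − vy + k·ωz)/r = -0.3000/0.1 = -3.0000

(5.0000, 7.0000, 15.0000, -3.0000)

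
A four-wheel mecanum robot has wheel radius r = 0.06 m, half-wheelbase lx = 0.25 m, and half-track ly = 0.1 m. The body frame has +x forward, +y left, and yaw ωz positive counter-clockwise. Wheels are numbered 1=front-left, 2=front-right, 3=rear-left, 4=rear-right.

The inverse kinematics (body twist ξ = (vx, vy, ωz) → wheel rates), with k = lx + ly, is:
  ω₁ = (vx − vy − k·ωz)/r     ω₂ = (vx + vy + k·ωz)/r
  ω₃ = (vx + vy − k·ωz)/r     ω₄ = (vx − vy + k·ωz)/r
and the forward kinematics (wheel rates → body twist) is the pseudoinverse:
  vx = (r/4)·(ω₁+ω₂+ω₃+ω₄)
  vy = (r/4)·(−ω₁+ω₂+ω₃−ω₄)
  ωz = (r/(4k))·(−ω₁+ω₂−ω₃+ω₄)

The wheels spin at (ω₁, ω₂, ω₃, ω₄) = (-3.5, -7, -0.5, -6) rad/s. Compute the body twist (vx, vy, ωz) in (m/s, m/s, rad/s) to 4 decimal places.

k = lx + ly = 0.25 + 0.1 = 0.3500
ω₁+ω₂+ω₃+ω₄ = -17.0000  →  vx = (0.06/4)·-17.0000 = -0.2550
−ω₁+ω₂+ω₃−ω₄ = 2.0000  →  vy = (0.06/4)·2.0000 = 0.0300
−ω₁+ω₂−ω₃+ω₄ = -9.0000  →  ωz = (0.06/1.4000)·-9.0000 = -0.3857

(-0.2550, 0.0300, -0.3857)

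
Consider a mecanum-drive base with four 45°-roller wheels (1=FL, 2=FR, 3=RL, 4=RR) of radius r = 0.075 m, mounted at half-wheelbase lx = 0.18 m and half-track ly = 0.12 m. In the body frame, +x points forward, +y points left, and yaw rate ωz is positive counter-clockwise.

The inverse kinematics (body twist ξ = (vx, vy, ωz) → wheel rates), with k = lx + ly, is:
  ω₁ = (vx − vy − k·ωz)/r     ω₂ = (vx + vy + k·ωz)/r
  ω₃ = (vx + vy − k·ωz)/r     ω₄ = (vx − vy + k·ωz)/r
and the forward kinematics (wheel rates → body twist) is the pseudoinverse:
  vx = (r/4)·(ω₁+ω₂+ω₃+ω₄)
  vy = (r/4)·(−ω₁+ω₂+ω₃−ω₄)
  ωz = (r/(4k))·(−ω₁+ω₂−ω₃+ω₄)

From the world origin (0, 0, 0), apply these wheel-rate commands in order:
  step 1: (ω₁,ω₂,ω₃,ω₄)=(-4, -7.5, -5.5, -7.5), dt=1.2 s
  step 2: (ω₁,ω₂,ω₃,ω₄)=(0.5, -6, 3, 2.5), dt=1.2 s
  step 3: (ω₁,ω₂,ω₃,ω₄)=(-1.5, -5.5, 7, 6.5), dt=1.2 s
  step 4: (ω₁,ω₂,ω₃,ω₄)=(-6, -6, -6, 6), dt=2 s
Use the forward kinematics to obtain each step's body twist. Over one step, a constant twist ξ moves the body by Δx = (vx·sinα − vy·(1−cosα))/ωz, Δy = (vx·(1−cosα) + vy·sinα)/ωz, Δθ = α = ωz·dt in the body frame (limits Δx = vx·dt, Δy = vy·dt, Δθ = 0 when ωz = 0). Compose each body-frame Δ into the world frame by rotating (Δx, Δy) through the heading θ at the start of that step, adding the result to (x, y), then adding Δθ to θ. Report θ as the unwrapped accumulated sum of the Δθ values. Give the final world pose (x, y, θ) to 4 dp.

(-1.1898, -0.3391, 0.2250)

step 1: ξ=(vx,vy,ωz)=(-0.4594, -0.0281, -0.3438), dt=1.2 → body Δ=(-0.5426, 0.0793, -0.4125) → world pose (-0.5426, 0.0793, -0.4125)
step 2: ξ=(vx,vy,ωz)=(0.0000, -0.1125, -0.4375), dt=1.2 → body Δ=(-0.0346, -0.1289, -0.5250) → world pose (-0.6260, -0.0249, -0.9375)
step 3: ξ=(vx,vy,ωz)=(0.1219, -0.0656, -0.2812), dt=1.2 → body Δ=(0.1303, -0.1017, -0.3375) → world pose (-0.6309, -0.1901, -1.2750)
step 4: ξ=(vx,vy,ωz)=(-0.2250, -0.2250, 0.7500), dt=2.0 → body Δ=(-0.0205, -0.5780, 1.5000) → world pose (-1.1898, -0.3391, 0.2250)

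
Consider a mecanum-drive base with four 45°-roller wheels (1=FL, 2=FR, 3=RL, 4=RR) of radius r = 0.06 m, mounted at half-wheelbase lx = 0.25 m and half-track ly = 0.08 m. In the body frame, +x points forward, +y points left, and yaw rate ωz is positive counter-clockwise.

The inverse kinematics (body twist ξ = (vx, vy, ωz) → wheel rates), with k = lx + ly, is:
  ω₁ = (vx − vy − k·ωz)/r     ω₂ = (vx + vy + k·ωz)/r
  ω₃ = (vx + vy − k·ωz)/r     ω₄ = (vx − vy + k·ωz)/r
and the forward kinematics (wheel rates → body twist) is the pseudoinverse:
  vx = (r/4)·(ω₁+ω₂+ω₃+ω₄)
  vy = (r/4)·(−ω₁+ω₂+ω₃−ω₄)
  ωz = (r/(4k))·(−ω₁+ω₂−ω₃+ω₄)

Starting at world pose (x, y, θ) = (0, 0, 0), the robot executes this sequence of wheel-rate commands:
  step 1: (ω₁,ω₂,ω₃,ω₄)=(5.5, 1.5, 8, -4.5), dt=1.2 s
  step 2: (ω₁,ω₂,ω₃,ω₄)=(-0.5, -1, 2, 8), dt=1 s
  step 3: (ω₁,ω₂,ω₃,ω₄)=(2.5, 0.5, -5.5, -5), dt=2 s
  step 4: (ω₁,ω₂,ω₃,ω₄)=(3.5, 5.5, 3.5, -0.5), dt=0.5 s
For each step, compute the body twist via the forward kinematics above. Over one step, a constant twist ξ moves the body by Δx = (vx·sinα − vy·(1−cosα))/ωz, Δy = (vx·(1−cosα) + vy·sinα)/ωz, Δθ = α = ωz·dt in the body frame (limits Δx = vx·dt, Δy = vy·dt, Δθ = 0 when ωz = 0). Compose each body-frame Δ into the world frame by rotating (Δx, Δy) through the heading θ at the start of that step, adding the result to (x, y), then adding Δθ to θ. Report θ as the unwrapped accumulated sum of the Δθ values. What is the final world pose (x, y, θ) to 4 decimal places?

step 1: ξ=(vx,vy,ωz)=(0.1575, 0.1275, -0.7500), dt=1.2 → body Δ=(0.2288, 0.0537, -0.9000) → world pose (0.2288, 0.0537, -0.9000)
step 2: ξ=(vx,vy,ωz)=(0.1275, -0.0975, 0.2500), dt=1.0 → body Δ=(0.1383, -0.0806, 0.2500) → world pose (0.2516, -0.1048, -0.6500)
step 3: ξ=(vx,vy,ωz)=(-0.1125, -0.0375, -0.0682), dt=2.0 → body Δ=(-0.2294, -0.0595, -0.1364) → world pose (0.0330, -0.0132, -0.7864)
step 4: ξ=(vx,vy,ωz)=(0.1800, 0.0900, -0.0909), dt=0.5 → body Δ=(0.0910, 0.0429, -0.0455) → world pose (0.1277, -0.0473, -0.8318)

(0.1277, -0.0473, -0.8318)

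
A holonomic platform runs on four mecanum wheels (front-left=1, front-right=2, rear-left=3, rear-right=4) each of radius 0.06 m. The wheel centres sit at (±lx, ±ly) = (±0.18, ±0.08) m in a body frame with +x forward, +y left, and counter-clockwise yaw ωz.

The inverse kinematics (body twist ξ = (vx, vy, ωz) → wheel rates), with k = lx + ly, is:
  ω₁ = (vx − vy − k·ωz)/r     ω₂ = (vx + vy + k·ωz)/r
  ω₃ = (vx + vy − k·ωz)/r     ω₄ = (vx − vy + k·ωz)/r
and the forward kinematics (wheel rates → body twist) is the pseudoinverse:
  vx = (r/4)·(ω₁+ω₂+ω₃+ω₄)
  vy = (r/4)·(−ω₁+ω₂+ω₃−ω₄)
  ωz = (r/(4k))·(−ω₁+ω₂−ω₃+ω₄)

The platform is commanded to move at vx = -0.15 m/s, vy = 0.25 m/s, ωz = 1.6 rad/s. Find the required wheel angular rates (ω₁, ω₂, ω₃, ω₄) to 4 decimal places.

k = lx + ly = 0.18 + 0.08 = 0.2600;  k·ωz = 0.2600·1.6 = 0.4160
ω₁ (FL) = (vx − vy − k·ωz)/r = -0.8160/0.06 = -13.6000
ω₂ (FR) = (vx + vy + k·ωz)/r = 0.5160/0.06 = 8.6000
ω₃ (RL) = (vx + vy − k·ωz)/r = -0.3160/0.06 = -5.2667
ω₄ (RR) = (vx − vy + k·ωz)/r = 0.0160/0.06 = 0.2667

(-13.6000, 8.6000, -5.2667, 0.2667)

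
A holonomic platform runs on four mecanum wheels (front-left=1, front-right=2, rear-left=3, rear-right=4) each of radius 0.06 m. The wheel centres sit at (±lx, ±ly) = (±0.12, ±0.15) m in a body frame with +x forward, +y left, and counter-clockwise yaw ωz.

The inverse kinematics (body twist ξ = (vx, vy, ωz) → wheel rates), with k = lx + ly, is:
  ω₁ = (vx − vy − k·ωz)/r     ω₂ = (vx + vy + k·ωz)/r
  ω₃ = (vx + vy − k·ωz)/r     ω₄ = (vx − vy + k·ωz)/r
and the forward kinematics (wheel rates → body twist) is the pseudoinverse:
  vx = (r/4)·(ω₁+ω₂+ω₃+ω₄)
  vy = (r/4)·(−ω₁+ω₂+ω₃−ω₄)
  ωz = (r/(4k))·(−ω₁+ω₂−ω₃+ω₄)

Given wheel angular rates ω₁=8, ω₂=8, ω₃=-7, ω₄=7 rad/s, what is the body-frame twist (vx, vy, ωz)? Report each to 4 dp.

k = lx + ly = 0.12 + 0.15 = 0.2700
ω₁+ω₂+ω₃+ω₄ = 16.0000  →  vx = (0.06/4)·16.0000 = 0.2400
−ω₁+ω₂+ω₃−ω₄ = -14.0000  →  vy = (0.06/4)·-14.0000 = -0.2100
−ω₁+ω₂−ω₃+ω₄ = 14.0000  →  ωz = (0.06/1.0800)·14.0000 = 0.7778

(0.2400, -0.2100, 0.7778)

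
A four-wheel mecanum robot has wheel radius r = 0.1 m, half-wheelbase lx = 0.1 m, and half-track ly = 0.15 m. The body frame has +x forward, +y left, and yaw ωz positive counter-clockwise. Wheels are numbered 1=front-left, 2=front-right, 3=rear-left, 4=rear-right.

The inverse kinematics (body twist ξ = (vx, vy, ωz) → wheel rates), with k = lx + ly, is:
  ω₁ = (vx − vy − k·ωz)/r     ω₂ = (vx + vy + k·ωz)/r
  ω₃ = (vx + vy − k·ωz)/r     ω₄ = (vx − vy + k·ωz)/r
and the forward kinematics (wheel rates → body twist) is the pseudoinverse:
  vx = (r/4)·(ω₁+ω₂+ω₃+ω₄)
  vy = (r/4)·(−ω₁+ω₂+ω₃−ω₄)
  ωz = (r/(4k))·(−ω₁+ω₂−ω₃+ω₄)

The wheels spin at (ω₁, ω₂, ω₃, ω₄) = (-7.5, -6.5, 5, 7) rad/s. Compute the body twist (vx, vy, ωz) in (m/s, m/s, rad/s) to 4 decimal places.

k = lx + ly = 0.1 + 0.15 = 0.2500
ω₁+ω₂+ω₃+ω₄ = -2.0000  →  vx = (0.1/4)·-2.0000 = -0.0500
−ω₁+ω₂+ω₃−ω₄ = -1.0000  →  vy = (0.1/4)·-1.0000 = -0.0250
−ω₁+ω₂−ω₃+ω₄ = 3.0000  →  ωz = (0.1/1.0000)·3.0000 = 0.3000

(-0.0500, -0.0250, 0.3000)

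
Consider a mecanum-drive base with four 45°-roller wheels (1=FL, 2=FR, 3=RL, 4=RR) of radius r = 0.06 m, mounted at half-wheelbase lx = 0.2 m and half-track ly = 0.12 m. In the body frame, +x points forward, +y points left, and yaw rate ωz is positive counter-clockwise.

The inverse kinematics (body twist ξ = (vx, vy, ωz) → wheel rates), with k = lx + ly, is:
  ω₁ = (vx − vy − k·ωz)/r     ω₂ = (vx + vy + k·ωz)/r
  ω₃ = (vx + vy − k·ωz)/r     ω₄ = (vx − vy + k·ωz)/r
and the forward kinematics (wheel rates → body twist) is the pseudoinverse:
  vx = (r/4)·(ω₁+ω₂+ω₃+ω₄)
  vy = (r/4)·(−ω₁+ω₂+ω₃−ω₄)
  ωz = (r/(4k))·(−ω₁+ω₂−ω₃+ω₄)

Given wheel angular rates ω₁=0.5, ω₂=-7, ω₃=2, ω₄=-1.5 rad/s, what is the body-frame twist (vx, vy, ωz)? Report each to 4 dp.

k = lx + ly = 0.2 + 0.12 = 0.3200
ω₁+ω₂+ω₃+ω₄ = -6.0000  →  vx = (0.06/4)·-6.0000 = -0.0900
−ω₁+ω₂+ω₃−ω₄ = -4.0000  →  vy = (0.06/4)·-4.0000 = -0.0600
−ω₁+ω₂−ω₃+ω₄ = -11.0000  →  ωz = (0.06/1.2800)·-11.0000 = -0.5156

(-0.0900, -0.0600, -0.5156)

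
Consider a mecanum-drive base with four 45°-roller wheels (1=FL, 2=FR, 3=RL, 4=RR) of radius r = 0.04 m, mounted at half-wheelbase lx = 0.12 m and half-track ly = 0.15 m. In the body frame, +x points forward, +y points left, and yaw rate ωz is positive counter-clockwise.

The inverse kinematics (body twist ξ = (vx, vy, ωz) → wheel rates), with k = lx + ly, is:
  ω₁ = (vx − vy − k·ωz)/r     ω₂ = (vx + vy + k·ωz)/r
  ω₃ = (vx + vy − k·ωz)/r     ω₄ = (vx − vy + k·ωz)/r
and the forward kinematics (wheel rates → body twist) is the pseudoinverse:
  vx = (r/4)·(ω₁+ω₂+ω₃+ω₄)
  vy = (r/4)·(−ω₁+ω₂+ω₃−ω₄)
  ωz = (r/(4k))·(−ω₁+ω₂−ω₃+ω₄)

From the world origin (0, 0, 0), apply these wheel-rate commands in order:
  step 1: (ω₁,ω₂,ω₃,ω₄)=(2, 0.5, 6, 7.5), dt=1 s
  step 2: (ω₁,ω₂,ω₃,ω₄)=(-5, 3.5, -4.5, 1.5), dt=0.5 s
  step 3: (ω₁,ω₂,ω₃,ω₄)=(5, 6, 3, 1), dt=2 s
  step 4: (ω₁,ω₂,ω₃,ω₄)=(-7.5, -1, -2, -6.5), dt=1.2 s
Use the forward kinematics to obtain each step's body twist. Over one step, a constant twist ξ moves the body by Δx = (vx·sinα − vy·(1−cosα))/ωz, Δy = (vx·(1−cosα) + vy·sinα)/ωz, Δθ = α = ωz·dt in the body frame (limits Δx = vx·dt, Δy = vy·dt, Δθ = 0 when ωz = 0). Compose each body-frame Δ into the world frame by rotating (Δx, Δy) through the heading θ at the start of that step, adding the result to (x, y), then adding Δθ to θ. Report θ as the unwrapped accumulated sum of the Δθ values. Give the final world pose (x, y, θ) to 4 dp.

(0.1849, 0.1865, 0.2833)

step 1: ξ=(vx,vy,ωz)=(0.1600, -0.0300, 0.0000), dt=1.0 → body Δ=(0.1600, -0.0300, 0.0000) → world pose (0.1600, -0.0300, 0.0000)
step 2: ξ=(vx,vy,ωz)=(-0.0450, 0.0250, 0.5370), dt=0.5 → body Δ=(-0.0239, 0.0093, 0.2685) → world pose (0.1361, -0.0207, 0.2685)
step 3: ξ=(vx,vy,ωz)=(0.1500, 0.0300, -0.0370), dt=2.0 → body Δ=(0.3019, 0.0488, -0.0741) → world pose (0.4143, 0.1065, 0.1944)
step 4: ξ=(vx,vy,ωz)=(-0.1700, 0.1100, 0.0741), dt=1.2 → body Δ=(-0.2096, 0.1228, 0.0889) → world pose (0.1849, 0.1865, 0.2833)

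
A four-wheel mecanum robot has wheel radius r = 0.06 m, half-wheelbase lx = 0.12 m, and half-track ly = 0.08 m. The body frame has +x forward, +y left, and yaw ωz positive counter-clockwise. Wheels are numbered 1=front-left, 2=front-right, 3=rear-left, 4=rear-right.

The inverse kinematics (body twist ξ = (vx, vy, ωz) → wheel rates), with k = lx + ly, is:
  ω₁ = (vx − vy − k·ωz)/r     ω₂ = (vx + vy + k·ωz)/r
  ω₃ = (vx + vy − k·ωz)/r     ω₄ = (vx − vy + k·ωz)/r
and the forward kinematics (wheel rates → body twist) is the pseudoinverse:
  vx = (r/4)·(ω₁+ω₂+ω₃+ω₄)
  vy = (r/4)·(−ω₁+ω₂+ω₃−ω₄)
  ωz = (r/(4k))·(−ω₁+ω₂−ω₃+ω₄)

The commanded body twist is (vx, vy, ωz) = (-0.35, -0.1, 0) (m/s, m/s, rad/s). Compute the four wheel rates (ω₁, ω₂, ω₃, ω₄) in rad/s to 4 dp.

k = lx + ly = 0.12 + 0.08 = 0.2000;  k·ωz = 0.2000·0 = 0.0000
ω₁ (FL) = (vx − vy − k·ωz)/r = -0.2500/0.06 = -4.1667
ω₂ (FR) = (vx + vy + k·ωz)/r = -0.4500/0.06 = -7.5000
ω₃ (RL) = (vx + vy − k·ωz)/r = -0.4500/0.06 = -7.5000
ω₄ (RR) = (vx − vy + k·ωz)/r = -0.2500/0.06 = -4.1667

(-4.1667, -7.5000, -7.5000, -4.1667)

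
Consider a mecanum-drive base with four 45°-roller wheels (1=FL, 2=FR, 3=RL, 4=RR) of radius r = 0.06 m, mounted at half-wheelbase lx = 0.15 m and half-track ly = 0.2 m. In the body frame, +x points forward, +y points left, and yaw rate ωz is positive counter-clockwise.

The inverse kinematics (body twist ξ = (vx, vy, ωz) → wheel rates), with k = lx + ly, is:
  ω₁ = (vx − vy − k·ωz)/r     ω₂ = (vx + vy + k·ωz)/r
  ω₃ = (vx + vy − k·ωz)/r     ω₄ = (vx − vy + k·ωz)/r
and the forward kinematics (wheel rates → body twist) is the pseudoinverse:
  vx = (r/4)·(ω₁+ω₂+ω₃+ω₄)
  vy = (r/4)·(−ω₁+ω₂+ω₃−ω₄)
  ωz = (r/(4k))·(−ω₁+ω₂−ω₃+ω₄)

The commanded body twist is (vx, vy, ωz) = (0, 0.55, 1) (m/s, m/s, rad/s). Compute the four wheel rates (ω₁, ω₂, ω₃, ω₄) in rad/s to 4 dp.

(-15.0000, 15.0000, 3.3333, -3.3333)

k = lx + ly = 0.15 + 0.2 = 0.3500;  k·ωz = 0.3500·1 = 0.3500
ω₁ (FL) = (vx − vy − k·ωz)/r = -0.9000/0.06 = -15.0000
ω₂ (FR) = (vx + vy + k·ωz)/r = 0.9000/0.06 = 15.0000
ω₃ (RL) = (vx + vy − k·ωz)/r = 0.2000/0.06 = 3.3333
ω₄ (RR) = (vx − vy + k·ωz)/r = -0.2000/0.06 = -3.3333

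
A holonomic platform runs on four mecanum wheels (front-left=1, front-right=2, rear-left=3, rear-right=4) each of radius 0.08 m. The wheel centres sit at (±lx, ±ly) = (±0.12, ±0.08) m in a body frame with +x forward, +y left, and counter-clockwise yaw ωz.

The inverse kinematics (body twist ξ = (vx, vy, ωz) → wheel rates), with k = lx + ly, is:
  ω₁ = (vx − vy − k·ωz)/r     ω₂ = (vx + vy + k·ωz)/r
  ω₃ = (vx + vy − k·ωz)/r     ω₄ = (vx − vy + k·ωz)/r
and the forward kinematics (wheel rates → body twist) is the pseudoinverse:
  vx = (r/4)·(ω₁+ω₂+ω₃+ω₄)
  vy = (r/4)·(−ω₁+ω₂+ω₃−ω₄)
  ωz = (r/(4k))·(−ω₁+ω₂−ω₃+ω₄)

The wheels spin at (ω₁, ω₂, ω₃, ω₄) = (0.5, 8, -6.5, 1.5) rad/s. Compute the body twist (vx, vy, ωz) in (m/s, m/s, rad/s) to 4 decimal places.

k = lx + ly = 0.12 + 0.08 = 0.2000
ω₁+ω₂+ω₃+ω₄ = 3.5000  →  vx = (0.08/4)·3.5000 = 0.0700
−ω₁+ω₂+ω₃−ω₄ = -0.5000  →  vy = (0.08/4)·-0.5000 = -0.0100
−ω₁+ω₂−ω₃+ω₄ = 15.5000  →  ωz = (0.08/0.8000)·15.5000 = 1.5500

(0.0700, -0.0100, 1.5500)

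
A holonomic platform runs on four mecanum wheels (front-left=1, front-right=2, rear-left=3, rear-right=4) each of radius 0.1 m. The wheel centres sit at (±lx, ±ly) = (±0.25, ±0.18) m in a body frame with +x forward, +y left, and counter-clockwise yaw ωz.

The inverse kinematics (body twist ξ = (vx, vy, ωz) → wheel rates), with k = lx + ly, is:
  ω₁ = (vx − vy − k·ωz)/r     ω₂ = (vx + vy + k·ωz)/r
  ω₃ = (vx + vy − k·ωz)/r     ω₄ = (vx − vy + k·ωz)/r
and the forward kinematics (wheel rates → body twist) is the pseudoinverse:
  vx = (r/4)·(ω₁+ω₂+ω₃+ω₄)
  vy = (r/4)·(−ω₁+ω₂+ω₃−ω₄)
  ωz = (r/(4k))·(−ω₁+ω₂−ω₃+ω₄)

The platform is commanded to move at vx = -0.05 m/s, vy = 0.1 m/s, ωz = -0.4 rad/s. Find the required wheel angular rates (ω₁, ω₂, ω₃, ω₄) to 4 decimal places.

k = lx + ly = 0.25 + 0.18 = 0.4300;  k·ωz = 0.4300·-0.4 = -0.1720
ω₁ (FL) = (vx − vy − k·ωz)/r = 0.0220/0.1 = 0.2200
ω₂ (FR) = (vx + vy + k·ωz)/r = -0.1220/0.1 = -1.2200
ω₃ (RL) = (vx + vy − k·ωz)/r = 0.2220/0.1 = 2.2200
ω₄ (RR) = (vx − vy + k·ωz)/r = -0.3220/0.1 = -3.2200

(0.2200, -1.2200, 2.2200, -3.2200)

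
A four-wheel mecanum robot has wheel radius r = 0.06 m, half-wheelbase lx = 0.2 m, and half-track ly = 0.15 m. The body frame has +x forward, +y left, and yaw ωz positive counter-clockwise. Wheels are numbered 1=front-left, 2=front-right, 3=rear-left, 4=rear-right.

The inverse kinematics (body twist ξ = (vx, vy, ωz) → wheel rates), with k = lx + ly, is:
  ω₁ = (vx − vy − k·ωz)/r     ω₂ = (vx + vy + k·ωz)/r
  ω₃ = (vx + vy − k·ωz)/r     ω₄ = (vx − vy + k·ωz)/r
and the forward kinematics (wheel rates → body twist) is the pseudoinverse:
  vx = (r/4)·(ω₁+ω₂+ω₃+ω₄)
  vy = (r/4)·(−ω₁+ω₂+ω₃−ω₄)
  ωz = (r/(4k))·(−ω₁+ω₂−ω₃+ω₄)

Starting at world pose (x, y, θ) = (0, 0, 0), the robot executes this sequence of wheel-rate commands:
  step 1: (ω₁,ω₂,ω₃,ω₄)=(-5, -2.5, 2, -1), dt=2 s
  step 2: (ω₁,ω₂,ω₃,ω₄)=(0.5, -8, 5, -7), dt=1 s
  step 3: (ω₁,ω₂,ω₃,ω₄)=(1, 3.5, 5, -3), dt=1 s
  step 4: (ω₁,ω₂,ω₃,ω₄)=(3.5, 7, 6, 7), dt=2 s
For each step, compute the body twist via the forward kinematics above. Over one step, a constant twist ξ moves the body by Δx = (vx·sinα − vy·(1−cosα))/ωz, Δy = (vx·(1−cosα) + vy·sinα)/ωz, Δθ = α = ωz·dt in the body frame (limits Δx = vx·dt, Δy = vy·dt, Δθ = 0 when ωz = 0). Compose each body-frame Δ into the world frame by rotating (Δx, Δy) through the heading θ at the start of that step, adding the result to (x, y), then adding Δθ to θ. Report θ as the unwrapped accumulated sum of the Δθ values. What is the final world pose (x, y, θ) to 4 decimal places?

(0.3553, -0.2593, -0.7714)

step 1: ξ=(vx,vy,ωz)=(-0.0975, 0.0825, -0.0214), dt=2.0 → body Δ=(-0.1914, 0.1691, -0.0429) → world pose (-0.1914, 0.1691, -0.0429)
step 2: ξ=(vx,vy,ωz)=(-0.1425, 0.0525, -0.8786), dt=1.0 → body Δ=(-0.1032, 0.1047, -0.8786) → world pose (-0.2901, 0.2781, -0.9214)
step 3: ξ=(vx,vy,ωz)=(0.0975, 0.1575, -0.2357), dt=1.0 → body Δ=(0.1151, 0.1446, -0.2357) → world pose (-0.1053, 0.2739, -1.1571)
step 4: ξ=(vx,vy,ωz)=(0.3525, 0.0375, 0.1929), dt=2.0 → body Δ=(0.6734, 0.2074, 0.3857) → world pose (0.3553, -0.2593, -0.7714)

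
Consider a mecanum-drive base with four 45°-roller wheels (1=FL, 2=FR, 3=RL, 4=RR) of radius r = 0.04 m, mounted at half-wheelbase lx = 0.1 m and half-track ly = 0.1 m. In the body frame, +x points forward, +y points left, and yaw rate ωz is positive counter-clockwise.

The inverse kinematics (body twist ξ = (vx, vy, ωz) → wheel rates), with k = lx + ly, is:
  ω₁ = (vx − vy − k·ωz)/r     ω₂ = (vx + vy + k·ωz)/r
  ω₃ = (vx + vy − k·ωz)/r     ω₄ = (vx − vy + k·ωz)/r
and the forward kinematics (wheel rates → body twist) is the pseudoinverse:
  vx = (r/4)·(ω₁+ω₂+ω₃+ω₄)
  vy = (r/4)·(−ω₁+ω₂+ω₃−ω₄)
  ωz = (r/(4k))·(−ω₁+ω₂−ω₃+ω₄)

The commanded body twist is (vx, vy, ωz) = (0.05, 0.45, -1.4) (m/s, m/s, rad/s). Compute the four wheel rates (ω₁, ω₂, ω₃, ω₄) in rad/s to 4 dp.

(-3.0000, 5.5000, 19.5000, -17.0000)

k = lx + ly = 0.1 + 0.1 = 0.2000;  k·ωz = 0.2000·-1.4 = -0.2800
ω₁ (FL) = (vx − vy − k·ωz)/r = -0.1200/0.04 = -3.0000
ω₂ (FR) = (vx + vy + k·ωz)/r = 0.2200/0.04 = 5.5000
ω₃ (RL) = (vx + vy − k·ωz)/r = 0.7800/0.04 = 19.5000
ω₄ (RR) = (vx − vy + k·ωz)/r = -0.6800/0.04 = -17.0000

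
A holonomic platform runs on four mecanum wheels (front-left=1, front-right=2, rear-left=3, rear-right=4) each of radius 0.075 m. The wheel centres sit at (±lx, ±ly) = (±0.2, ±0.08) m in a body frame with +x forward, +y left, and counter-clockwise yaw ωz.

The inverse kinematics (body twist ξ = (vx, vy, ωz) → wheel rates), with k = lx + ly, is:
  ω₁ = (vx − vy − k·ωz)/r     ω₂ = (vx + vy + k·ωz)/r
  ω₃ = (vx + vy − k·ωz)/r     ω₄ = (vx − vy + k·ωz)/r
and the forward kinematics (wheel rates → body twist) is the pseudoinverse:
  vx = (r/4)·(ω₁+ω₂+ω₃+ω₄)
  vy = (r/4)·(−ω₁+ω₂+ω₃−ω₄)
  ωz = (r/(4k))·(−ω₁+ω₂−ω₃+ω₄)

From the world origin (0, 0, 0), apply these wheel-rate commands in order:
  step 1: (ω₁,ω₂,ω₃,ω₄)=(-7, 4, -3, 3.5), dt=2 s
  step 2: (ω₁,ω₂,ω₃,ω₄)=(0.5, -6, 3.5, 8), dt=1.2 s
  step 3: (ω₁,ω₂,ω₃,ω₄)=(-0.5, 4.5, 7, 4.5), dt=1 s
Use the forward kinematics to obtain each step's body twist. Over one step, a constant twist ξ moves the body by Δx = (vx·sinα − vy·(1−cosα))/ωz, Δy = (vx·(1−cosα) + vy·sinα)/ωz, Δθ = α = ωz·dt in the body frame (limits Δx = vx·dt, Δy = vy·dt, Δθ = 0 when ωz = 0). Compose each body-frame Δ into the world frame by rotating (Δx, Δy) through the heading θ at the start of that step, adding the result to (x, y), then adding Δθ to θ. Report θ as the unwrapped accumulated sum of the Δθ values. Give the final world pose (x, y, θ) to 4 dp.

(-0.3407, 0.3780, 2.3504)

step 1: ξ=(vx,vy,ωz)=(-0.0469, 0.0844, 1.1719), dt=2.0 → body Δ=(-0.1509, -0.0164, 2.3438) → world pose (-0.1509, -0.0164, 2.3438)
step 2: ξ=(vx,vy,ωz)=(0.1125, -0.2062, -0.1339), dt=1.2 → body Δ=(0.1146, -0.2573, -0.1607) → world pose (-0.0467, 0.2453, 2.1830)
step 3: ξ=(vx,vy,ωz)=(0.2906, 0.1406, 0.1674), dt=1.0 → body Δ=(0.2775, 0.1642, 0.1674) → world pose (-0.3407, 0.3780, 2.3504)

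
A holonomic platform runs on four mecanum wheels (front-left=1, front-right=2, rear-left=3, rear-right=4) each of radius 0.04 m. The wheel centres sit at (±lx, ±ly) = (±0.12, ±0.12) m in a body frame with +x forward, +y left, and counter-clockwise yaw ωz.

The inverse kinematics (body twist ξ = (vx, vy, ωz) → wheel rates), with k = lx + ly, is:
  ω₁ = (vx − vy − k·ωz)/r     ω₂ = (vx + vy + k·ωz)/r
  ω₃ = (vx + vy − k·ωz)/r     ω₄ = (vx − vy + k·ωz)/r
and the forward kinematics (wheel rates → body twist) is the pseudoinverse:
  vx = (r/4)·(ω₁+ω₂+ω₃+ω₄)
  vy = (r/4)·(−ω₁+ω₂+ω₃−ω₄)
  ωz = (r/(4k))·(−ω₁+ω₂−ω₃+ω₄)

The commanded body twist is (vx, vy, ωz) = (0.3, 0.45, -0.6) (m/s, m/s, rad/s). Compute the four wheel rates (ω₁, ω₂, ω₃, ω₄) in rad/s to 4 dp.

k = lx + ly = 0.12 + 0.12 = 0.2400;  k·ωz = 0.2400·-0.6 = -0.1440
ω₁ (FL) = (vx − vy − k·ωz)/r = -0.0060/0.04 = -0.1500
ω₂ (FR) = (vx + vy + k·ωz)/r = 0.6060/0.04 = 15.1500
ω₃ (RL) = (vx + vy − k·ωz)/r = 0.8940/0.04 = 22.3500
ω₄ (RR) = (vx − vy + k·ωz)/r = -0.2940/0.04 = -7.3500

(-0.1500, 15.1500, 22.3500, -7.3500)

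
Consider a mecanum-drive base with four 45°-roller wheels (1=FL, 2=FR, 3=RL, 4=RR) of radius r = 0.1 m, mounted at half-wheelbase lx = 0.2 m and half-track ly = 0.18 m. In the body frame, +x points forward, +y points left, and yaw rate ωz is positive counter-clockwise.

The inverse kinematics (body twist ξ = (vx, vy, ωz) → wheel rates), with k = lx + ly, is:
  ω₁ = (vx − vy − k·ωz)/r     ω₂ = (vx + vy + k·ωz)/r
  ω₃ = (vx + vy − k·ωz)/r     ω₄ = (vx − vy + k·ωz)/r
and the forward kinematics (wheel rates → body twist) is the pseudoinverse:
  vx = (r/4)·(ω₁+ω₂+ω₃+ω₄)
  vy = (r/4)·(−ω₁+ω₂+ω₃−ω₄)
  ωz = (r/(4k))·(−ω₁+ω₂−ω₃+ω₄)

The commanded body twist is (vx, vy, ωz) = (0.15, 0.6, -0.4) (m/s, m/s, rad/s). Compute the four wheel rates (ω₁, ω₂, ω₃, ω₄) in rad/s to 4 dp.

k = lx + ly = 0.2 + 0.18 = 0.3800;  k·ωz = 0.3800·-0.4 = -0.1520
ω₁ (FL) = (vx − vy − k·ωz)/r = -0.2980/0.1 = -2.9800
ω₂ (FR) = (vx + vy + k·ωz)/r = 0.5980/0.1 = 5.9800
ω₃ (RL) = (vx + vy − k·ωz)/r = 0.9020/0.1 = 9.0200
ω₄ (RR) = (vx − vy + k·ωz)/r = -0.6020/0.1 = -6.0200

(-2.9800, 5.9800, 9.0200, -6.0200)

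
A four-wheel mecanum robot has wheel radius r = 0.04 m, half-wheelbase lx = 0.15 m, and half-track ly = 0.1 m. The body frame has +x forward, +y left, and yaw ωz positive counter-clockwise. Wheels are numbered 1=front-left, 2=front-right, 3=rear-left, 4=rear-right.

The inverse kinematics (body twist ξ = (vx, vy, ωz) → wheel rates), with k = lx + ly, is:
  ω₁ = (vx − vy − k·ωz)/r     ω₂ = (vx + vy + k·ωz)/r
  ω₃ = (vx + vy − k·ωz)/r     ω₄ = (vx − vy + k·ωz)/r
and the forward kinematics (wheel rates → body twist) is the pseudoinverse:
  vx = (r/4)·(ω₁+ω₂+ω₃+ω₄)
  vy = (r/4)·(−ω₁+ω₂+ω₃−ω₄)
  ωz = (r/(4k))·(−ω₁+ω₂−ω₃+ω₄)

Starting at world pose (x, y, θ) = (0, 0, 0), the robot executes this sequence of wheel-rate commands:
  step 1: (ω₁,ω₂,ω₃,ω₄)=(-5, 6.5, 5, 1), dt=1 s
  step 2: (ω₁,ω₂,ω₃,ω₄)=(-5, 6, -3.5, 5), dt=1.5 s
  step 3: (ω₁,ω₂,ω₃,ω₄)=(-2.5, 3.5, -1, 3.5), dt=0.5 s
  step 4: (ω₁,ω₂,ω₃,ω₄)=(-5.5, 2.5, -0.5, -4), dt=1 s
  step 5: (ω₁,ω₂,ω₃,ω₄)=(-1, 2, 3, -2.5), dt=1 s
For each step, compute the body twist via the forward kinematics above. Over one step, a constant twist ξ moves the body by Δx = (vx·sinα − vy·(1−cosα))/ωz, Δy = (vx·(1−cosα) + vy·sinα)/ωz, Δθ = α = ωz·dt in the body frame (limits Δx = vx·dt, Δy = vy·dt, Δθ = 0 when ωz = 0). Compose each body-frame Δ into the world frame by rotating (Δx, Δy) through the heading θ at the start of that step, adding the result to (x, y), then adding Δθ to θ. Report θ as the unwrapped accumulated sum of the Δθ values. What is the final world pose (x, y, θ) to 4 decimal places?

step 1: ξ=(vx,vy,ωz)=(0.0750, 0.1550, 0.3000), dt=1.0 → body Δ=(0.0508, 0.1639, 0.3000) → world pose (0.0508, 0.1639, 0.3000)
step 2: ξ=(vx,vy,ωz)=(0.0250, 0.0250, 0.7800), dt=1.5 → body Δ=(0.0100, 0.0491, 1.1700) → world pose (0.0458, 0.2137, 1.4700)
step 3: ξ=(vx,vy,ωz)=(0.0350, 0.0150, 0.4200), dt=0.5 → body Δ=(0.0166, 0.0093, 0.2100) → world pose (0.0383, 0.2311, 1.6800)
step 4: ξ=(vx,vy,ωz)=(-0.0750, 0.1150, 0.1800), dt=1.0 → body Δ=(-0.0849, 0.1076, 0.1800) → world pose (-0.0595, 0.1350, 1.8600)
step 5: ξ=(vx,vy,ωz)=(0.0150, 0.0850, -0.1000), dt=1.0 → body Δ=(0.0192, 0.0841, -0.1000) → world pose (-0.1456, 0.1294, 1.7600)

(-0.1456, 0.1294, 1.7600)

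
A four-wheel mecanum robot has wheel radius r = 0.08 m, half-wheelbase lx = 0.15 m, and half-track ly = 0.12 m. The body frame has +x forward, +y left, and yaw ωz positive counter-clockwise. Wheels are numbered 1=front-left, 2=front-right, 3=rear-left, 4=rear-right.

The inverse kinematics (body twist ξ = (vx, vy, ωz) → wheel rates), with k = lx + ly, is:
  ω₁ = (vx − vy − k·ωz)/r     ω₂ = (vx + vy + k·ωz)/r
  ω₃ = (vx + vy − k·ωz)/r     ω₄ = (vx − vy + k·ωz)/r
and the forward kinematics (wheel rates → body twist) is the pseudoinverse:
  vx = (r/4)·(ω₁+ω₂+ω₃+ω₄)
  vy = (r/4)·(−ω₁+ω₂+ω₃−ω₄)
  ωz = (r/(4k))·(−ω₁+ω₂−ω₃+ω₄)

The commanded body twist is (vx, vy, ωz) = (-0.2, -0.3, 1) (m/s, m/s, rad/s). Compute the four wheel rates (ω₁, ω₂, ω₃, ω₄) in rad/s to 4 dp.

(-2.1250, -2.8750, -9.6250, 4.6250)

k = lx + ly = 0.15 + 0.12 = 0.2700;  k·ωz = 0.2700·1 = 0.2700
ω₁ (FL) = (vx − vy − k·ωz)/r = -0.1700/0.08 = -2.1250
ω₂ (FR) = (vx + vy + k·ωz)/r = -0.2300/0.08 = -2.8750
ω₃ (RL) = (vx + vy − k·ωz)/r = -0.7700/0.08 = -9.6250
ω₄ (RR) = (vx − vy + k·ωz)/r = 0.3700/0.08 = 4.6250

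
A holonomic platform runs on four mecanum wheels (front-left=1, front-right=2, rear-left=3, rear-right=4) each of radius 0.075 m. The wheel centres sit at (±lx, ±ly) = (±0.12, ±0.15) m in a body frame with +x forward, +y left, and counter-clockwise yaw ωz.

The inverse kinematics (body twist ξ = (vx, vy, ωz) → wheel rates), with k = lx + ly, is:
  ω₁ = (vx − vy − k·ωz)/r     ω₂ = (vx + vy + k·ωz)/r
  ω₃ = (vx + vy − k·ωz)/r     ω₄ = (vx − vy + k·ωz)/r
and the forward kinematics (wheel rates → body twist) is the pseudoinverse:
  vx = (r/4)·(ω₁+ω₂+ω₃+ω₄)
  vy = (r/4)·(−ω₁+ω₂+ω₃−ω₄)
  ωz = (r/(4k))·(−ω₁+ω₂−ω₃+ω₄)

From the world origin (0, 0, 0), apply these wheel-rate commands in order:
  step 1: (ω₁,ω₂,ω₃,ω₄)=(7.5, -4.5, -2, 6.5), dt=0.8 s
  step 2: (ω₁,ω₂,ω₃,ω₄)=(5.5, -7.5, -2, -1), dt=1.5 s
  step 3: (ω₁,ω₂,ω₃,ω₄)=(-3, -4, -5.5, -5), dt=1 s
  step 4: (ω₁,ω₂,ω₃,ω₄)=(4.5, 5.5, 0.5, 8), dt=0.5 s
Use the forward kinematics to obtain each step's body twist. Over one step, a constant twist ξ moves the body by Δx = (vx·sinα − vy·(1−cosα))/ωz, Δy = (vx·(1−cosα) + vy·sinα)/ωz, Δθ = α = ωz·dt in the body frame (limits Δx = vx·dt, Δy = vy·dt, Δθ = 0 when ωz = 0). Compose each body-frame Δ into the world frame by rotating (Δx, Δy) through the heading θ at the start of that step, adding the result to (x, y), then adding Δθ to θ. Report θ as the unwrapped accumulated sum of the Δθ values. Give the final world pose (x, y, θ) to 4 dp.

step 1: ξ=(vx,vy,ωz)=(0.1406, -0.3844, -0.2431), dt=0.8 → body Δ=(0.0820, -0.3165, -0.1944) → world pose (0.0820, -0.3165, -0.1944)
step 2: ξ=(vx,vy,ωz)=(-0.0938, -0.2625, -0.8333), dt=1.5 → body Δ=(-0.3224, -0.2219, -1.2500) → world pose (-0.2772, -0.4719, -1.4444)
step 3: ξ=(vx,vy,ωz)=(-0.3281, -0.0281, -0.0347), dt=1.0 → body Δ=(-0.3285, -0.0224, -0.0347) → world pose (-0.3409, -0.1488, -1.4792)
step 4: ξ=(vx,vy,ωz)=(0.3469, -0.1219, 0.5903), dt=0.5 → body Δ=(0.1799, -0.0346, 0.2951) → world pose (-0.3589, -0.3311, -1.1840)

(-0.3589, -0.3311, -1.1840)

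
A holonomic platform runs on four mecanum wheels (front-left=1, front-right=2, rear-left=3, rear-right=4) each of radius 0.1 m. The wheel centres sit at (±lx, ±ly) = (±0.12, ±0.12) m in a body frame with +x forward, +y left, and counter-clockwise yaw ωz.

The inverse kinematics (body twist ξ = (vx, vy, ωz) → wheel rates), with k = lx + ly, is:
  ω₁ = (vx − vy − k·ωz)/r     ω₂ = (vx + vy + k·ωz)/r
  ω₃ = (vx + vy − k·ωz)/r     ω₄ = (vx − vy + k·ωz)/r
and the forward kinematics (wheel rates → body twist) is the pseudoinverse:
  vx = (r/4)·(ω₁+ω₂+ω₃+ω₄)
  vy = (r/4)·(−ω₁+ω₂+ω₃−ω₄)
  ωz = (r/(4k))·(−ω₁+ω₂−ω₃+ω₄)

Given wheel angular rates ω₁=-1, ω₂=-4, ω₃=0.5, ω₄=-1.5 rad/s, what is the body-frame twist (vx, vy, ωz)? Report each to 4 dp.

(-0.1500, -0.0250, -0.5208)

k = lx + ly = 0.12 + 0.12 = 0.2400
ω₁+ω₂+ω₃+ω₄ = -6.0000  →  vx = (0.1/4)·-6.0000 = -0.1500
−ω₁+ω₂+ω₃−ω₄ = -1.0000  →  vy = (0.1/4)·-1.0000 = -0.0250
−ω₁+ω₂−ω₃+ω₄ = -5.0000  →  ωz = (0.1/0.9600)·-5.0000 = -0.5208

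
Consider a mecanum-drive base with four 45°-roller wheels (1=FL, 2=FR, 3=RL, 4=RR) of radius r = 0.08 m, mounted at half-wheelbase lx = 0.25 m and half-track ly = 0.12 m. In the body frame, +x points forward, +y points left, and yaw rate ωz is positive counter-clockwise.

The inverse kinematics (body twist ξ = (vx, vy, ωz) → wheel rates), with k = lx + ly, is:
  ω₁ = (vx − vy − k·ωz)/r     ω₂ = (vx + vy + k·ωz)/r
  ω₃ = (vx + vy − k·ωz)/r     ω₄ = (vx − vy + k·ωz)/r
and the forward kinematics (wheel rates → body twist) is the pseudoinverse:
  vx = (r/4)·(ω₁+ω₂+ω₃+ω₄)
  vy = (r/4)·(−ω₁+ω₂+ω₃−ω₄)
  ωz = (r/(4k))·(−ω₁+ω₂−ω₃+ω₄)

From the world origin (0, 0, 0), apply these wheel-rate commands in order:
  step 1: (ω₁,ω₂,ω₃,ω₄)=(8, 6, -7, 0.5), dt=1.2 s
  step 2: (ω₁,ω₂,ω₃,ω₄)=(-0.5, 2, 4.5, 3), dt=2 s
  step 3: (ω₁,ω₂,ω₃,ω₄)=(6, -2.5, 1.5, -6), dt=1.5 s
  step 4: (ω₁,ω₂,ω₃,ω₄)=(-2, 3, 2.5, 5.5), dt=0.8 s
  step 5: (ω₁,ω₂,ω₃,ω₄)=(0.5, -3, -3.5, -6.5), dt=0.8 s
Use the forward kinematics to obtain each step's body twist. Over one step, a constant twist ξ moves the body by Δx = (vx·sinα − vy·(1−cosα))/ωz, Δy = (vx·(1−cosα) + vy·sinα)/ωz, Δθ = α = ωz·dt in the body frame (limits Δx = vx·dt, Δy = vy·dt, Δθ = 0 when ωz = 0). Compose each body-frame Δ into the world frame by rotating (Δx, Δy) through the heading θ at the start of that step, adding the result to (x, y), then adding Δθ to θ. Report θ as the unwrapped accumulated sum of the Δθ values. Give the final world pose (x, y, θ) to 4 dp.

(0.4165, 0.1244, -0.7676)

step 1: ξ=(vx,vy,ωz)=(0.1500, -0.1900, 0.2973), dt=1.2 → body Δ=(0.2164, -0.1914, 0.3568) → world pose (0.2164, -0.1914, 0.3568)
step 2: ξ=(vx,vy,ωz)=(0.1800, 0.0800, 0.0541), dt=2.0 → body Δ=(0.3507, 0.1791, 0.1081) → world pose (0.4825, 0.0989, 0.4649)
step 3: ξ=(vx,vy,ωz)=(-0.0200, -0.0200, -0.8649), dt=1.5 → body Δ=(-0.0391, -0.0054, -1.2973) → world pose (0.4499, 0.0765, -0.8324)
step 4: ξ=(vx,vy,ωz)=(0.1800, 0.0400, 0.4324), dt=0.8 → body Δ=(0.1357, 0.0560, 0.3459) → world pose (0.5826, 0.0139, -0.4865)
step 5: ξ=(vx,vy,ωz)=(-0.2500, -0.0100, -0.3514), dt=0.8 → body Δ=(-0.1985, 0.0200, -0.2811) → world pose (0.4165, 0.1244, -0.7676)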